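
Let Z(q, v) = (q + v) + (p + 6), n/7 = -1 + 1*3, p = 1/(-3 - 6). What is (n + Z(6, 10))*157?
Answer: 50711/9 ≈ 5634.6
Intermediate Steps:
p = -⅑ (p = 1/(-9) = -⅑ ≈ -0.11111)
n = 14 (n = 7*(-1 + 1*3) = 7*(-1 + 3) = 7*2 = 14)
Z(q, v) = 53/9 + q + v (Z(q, v) = (q + v) + (-⅑ + 6) = (q + v) + 53/9 = 53/9 + q + v)
(n + Z(6, 10))*157 = (14 + (53/9 + 6 + 10))*157 = (14 + 197/9)*157 = (323/9)*157 = 50711/9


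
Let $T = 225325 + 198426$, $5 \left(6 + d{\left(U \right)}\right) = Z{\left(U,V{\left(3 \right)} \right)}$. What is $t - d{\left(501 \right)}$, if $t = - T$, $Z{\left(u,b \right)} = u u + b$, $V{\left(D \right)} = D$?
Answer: $- \frac{2369729}{5} \approx -4.7395 \cdot 10^{5}$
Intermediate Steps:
$Z{\left(u,b \right)} = b + u^{2}$ ($Z{\left(u,b \right)} = u^{2} + b = b + u^{2}$)
$d{\left(U \right)} = - \frac{27}{5} + \frac{U^{2}}{5}$ ($d{\left(U \right)} = -6 + \frac{3 + U^{2}}{5} = -6 + \left(\frac{3}{5} + \frac{U^{2}}{5}\right) = - \frac{27}{5} + \frac{U^{2}}{5}$)
$T = 423751$
$t = -423751$ ($t = \left(-1\right) 423751 = -423751$)
$t - d{\left(501 \right)} = -423751 - \left(- \frac{27}{5} + \frac{501^{2}}{5}\right) = -423751 - \left(- \frac{27}{5} + \frac{1}{5} \cdot 251001\right) = -423751 - \left(- \frac{27}{5} + \frac{251001}{5}\right) = -423751 - \frac{250974}{5} = - \frac{2369729}{5}$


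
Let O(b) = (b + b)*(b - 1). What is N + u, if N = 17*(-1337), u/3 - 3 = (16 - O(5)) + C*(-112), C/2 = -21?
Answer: -8680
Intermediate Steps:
O(b) = 2*b*(-1 + b) (O(b) = (2*b)*(-1 + b) = 2*b*(-1 + b))
C = -42 (C = 2*(-21) = -42)
u = 14049 (u = 9 + 3*((16 - 2*5*(-1 + 5)) - 42*(-112)) = 9 + 3*((16 - 2*5*4) + 4704) = 9 + 3*((16 - 1*40) + 4704) = 9 + 3*((16 - 40) + 4704) = 9 + 3*(-24 + 4704) = 9 + 3*4680 = 9 + 14040 = 14049)
N = -22729
N + u = -22729 + 14049 = -8680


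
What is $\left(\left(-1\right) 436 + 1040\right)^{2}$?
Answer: $364816$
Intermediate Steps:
$\left(\left(-1\right) 436 + 1040\right)^{2} = \left(-436 + 1040\right)^{2} = 604^{2} = 364816$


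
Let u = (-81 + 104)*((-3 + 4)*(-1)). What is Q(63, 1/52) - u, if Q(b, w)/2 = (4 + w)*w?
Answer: 31305/1352 ≈ 23.155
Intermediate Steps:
u = -23 (u = 23*(1*(-1)) = 23*(-1) = -23)
Q(b, w) = 2*w*(4 + w) (Q(b, w) = 2*((4 + w)*w) = 2*(w*(4 + w)) = 2*w*(4 + w))
Q(63, 1/52) - u = 2*(4 + 1/52)/52 - 1*(-23) = 2*(1/52)*(4 + 1/52) + 23 = 2*(1/52)*(209/52) + 23 = 209/1352 + 23 = 31305/1352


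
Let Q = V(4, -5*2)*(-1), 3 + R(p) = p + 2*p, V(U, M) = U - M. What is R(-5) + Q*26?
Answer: -382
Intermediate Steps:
R(p) = -3 + 3*p (R(p) = -3 + (p + 2*p) = -3 + 3*p)
Q = -14 (Q = (4 - (-5)*2)*(-1) = (4 - 1*(-10))*(-1) = (4 + 10)*(-1) = 14*(-1) = -14)
R(-5) + Q*26 = (-3 + 3*(-5)) - 14*26 = (-3 - 15) - 364 = -18 - 364 = -382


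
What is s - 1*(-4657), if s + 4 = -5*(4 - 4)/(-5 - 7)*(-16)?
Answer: 4653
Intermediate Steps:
s = -4 (s = -4 - 5*(4 - 4)/(-5 - 7)*(-16) = -4 - 0/(-12)*(-16) = -4 - 0*(-1)/12*(-16) = -4 - 5*0*(-16) = -4 + 0*(-16) = -4 + 0 = -4)
s - 1*(-4657) = -4 - 1*(-4657) = -4 + 4657 = 4653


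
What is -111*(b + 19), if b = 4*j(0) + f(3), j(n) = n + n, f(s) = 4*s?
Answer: -3441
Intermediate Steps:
j(n) = 2*n
b = 12 (b = 4*(2*0) + 4*3 = 4*0 + 12 = 0 + 12 = 12)
-111*(b + 19) = -111*(12 + 19) = -111*31 = -3441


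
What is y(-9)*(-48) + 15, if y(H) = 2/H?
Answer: 77/3 ≈ 25.667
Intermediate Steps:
y(-9)*(-48) + 15 = (2/(-9))*(-48) + 15 = (2*(-1/9))*(-48) + 15 = -2/9*(-48) + 15 = 32/3 + 15 = 77/3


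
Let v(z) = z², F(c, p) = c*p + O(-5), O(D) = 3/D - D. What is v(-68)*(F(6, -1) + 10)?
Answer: 194208/5 ≈ 38842.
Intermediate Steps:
O(D) = -D + 3/D
F(c, p) = 22/5 + c*p (F(c, p) = c*p + (-1*(-5) + 3/(-5)) = c*p + (5 + 3*(-⅕)) = c*p + (5 - ⅗) = c*p + 22/5 = 22/5 + c*p)
v(-68)*(F(6, -1) + 10) = (-68)²*((22/5 + 6*(-1)) + 10) = 4624*((22/5 - 6) + 10) = 4624*(-8/5 + 10) = 4624*(42/5) = 194208/5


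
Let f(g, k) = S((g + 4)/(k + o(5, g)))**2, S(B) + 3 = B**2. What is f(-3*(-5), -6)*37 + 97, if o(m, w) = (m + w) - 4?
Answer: 1107677/10000 ≈ 110.77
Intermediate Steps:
o(m, w) = -4 + m + w
S(B) = -3 + B**2
f(g, k) = (-3 + (4 + g)**2/(1 + g + k)**2)**2 (f(g, k) = (-3 + ((g + 4)/(k + (-4 + 5 + g)))**2)**2 = (-3 + ((4 + g)/(k + (1 + g)))**2)**2 = (-3 + ((4 + g)/(1 + g + k))**2)**2 = (-3 + (4 + g)**2/(1 + g + k)**2)**2)
f(-3*(-5), -6)*37 + 97 = (((4 - 3*(-5))**2 - 3*(1 - 3*(-5) - 6)**2)**2/(1 - 3*(-5) - 6)**4)*37 + 97 = (((4 + 15)**2 - 3*(1 + 15 - 6)**2)**2/(1 + 15 - 6)**4)*37 + 97 = ((19**2 - 3*10**2)**2/10**4)*37 + 97 = ((361 - 3*100)**2*(1/10000))*37 + 97 = ((361 - 300)**2*(1/10000))*37 + 97 = (61**2*(1/10000))*37 + 97 = (3721*(1/10000))*37 + 97 = (3721/10000)*37 + 97 = 137677/10000 + 97 = 1107677/10000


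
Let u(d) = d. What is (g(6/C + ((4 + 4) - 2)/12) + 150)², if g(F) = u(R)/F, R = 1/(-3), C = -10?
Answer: 211600/9 ≈ 23511.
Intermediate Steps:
R = -⅓ ≈ -0.33333
g(F) = -1/(3*F)
(g(6/C + ((4 + 4) - 2)/12) + 150)² = (-1/(3*(6/(-10) + ((4 + 4) - 2)/12)) + 150)² = (-1/(3*(6*(-⅒) + (8 - 2)*(1/12))) + 150)² = (-1/(3*(-⅗ + 6*(1/12))) + 150)² = (-1/(3*(-⅗ + ½)) + 150)² = (-1/(3*(-⅒)) + 150)² = (-⅓*(-10) + 150)² = (10/3 + 150)² = (460/3)² = 211600/9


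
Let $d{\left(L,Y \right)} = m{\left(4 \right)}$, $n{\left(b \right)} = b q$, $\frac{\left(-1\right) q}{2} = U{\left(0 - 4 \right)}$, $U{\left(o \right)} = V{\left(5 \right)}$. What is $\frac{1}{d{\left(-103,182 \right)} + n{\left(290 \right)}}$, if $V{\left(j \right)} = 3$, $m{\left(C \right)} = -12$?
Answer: $- \frac{1}{1752} \approx -0.00057078$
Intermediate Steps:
$U{\left(o \right)} = 3$
$q = -6$ ($q = \left(-2\right) 3 = -6$)
$n{\left(b \right)} = - 6 b$ ($n{\left(b \right)} = b \left(-6\right) = - 6 b$)
$d{\left(L,Y \right)} = -12$
$\frac{1}{d{\left(-103,182 \right)} + n{\left(290 \right)}} = \frac{1}{-12 - 1740} = \frac{1}{-1752} = - \frac{1}{1752}$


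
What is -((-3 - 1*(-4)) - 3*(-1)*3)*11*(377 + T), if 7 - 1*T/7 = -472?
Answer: -410300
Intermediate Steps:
T = 3353 (T = 49 - 7*(-472) = 49 + 3304 = 3353)
-((-3 - 1*(-4)) - 3*(-1)*3)*11*(377 + T) = -((-3 - 1*(-4)) - 3*(-1)*3)*11*(377 + 3353) = -((-3 + 4) + 3*3)*11*3730 = -(1 + 9)*11*3730 = -10*11*3730 = -110*3730 = -1*410300 = -410300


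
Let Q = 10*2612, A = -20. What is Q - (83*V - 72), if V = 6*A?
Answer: 36152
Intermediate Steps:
Q = 26120
V = -120 (V = 6*(-20) = -120)
Q - (83*V - 72) = 26120 - (83*(-120) - 72) = 26120 - (-9960 - 72) = 26120 - 1*(-10032) = 26120 + 10032 = 36152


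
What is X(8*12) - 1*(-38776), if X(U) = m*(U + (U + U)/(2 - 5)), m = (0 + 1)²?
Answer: 38808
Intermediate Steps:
m = 1 (m = 1² = 1)
X(U) = U/3 (X(U) = 1*(U + (U + U)/(2 - 5)) = 1*(U + (2*U)/(-3)) = 1*(U + (2*U)*(-⅓)) = 1*(U - 2*U/3) = 1*(U/3) = U/3)
X(8*12) - 1*(-38776) = (8*12)/3 - 1*(-38776) = (⅓)*96 + 38776 = 32 + 38776 = 38808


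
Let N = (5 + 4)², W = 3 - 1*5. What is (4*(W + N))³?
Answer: 31554496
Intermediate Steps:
W = -2 (W = 3 - 5 = -2)
N = 81 (N = 9² = 81)
(4*(W + N))³ = (4*(-2 + 81))³ = (4*79)³ = 316³ = 31554496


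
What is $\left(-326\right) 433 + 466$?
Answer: $-140692$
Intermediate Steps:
$\left(-326\right) 433 + 466 = -141158 + 466 = -140692$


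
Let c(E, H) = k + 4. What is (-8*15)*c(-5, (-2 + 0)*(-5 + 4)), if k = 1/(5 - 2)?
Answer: -520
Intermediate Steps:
k = 1/3 ≈ 0.33333
c(E, H) = 13/3 (c(E, H) = 1/3 + 4 = 13/3)
(-8*15)*c(-5, (-2 + 0)*(-5 + 4)) = -8*15*(13/3) = -120*13/3 = -520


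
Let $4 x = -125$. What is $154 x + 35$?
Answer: $- \frac{9555}{2} \approx -4777.5$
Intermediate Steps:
$x = - \frac{125}{4}$ ($x = \frac{1}{4} \left(-125\right) = - \frac{125}{4} \approx -31.25$)
$154 x + 35 = 154 \left(- \frac{125}{4}\right) + 35 = - \frac{9625}{2} + 35 = - \frac{9555}{2}$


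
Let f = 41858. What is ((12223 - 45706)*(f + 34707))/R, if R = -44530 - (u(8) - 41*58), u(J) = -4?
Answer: 2563625895/42148 ≈ 60824.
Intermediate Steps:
R = -42148 (R = -44530 - (-4 - 41*58) = -44530 - (-4 - 2378) = -44530 - 1*(-2382) = -44530 + 2382 = -42148)
((12223 - 45706)*(f + 34707))/R = ((12223 - 45706)*(41858 + 34707))/(-42148) = -33483*76565*(-1/42148) = -2563625895*(-1/42148) = 2563625895/42148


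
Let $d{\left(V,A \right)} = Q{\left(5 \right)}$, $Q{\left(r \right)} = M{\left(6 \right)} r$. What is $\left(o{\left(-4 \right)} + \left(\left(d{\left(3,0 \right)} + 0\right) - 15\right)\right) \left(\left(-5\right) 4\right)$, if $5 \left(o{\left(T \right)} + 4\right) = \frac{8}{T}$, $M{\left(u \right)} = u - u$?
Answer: $388$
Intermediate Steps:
$M{\left(u \right)} = 0$
$Q{\left(r \right)} = 0$ ($Q{\left(r \right)} = 0 r = 0$)
$d{\left(V,A \right)} = 0$
$o{\left(T \right)} = -4 + \frac{8}{5 T}$ ($o{\left(T \right)} = -4 + \frac{8 \frac{1}{T}}{5} = -4 + \frac{8}{5 T}$)
$\left(o{\left(-4 \right)} + \left(\left(d{\left(3,0 \right)} + 0\right) - 15\right)\right) \left(\left(-5\right) 4\right) = \left(\left(-4 + \frac{8}{5 \left(-4\right)}\right) + \left(\left(0 + 0\right) - 15\right)\right) \left(\left(-5\right) 4\right) = \left(\left(-4 + \frac{8}{5} \left(- \frac{1}{4}\right)\right) + \left(0 - 15\right)\right) \left(-20\right) = \left(\left(-4 - \frac{2}{5}\right) - 15\right) \left(-20\right) = \left(- \frac{22}{5} - 15\right) \left(-20\right) = \left(- \frac{97}{5}\right) \left(-20\right) = 388$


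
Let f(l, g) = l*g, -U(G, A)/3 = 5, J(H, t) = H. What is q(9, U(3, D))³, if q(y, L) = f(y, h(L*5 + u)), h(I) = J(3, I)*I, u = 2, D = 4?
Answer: -7657021611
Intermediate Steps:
U(G, A) = -15 (U(G, A) = -3*5 = -15)
h(I) = 3*I
f(l, g) = g*l
q(y, L) = y*(6 + 15*L) (q(y, L) = (3*(L*5 + 2))*y = (3*(5*L + 2))*y = (3*(2 + 5*L))*y = (6 + 15*L)*y = y*(6 + 15*L))
q(9, U(3, D))³ = (3*9*(2 + 5*(-15)))³ = (3*9*(2 - 75))³ = (3*9*(-73))³ = (-1971)³ = -7657021611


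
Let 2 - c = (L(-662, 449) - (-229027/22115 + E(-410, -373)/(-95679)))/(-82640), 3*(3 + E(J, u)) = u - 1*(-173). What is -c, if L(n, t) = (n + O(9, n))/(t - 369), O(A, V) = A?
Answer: -16786914369280721/8393345820691200 ≈ -2.0000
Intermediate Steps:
E(J, u) = 164/3 + u/3 (E(J, u) = -3 + (u - 1*(-173))/3 = -3 + (u + 173)/3 = -3 + (173 + u)/3 = -3 + (173/3 + u/3) = 164/3 + u/3)
L(n, t) = (9 + n)/(-369 + t) (L(n, t) = (n + 9)/(t - 369) = (9 + n)/(-369 + t))
c = 16786914369280721/8393345820691200 (c = 2 - ((9 - 662)/(-369 + 449) - (-229027/22115 + (164/3 + (1/3)*(-373))/(-95679)))/(-82640) = 2 - (-653/80 - (-229027*1/22115 + (164/3 - 373/3)*(-1/95679)))*(-1)/82640 = 2 - ((1/80)*(-653) - (-229027/22115 - 209/3*(-1/95679)))*(-1)/82640 = 2 - (-653/80 - (-229027/22115 + 209/287037))*(-1)/82640 = 2 - (-653/80 - 1*(-65734600964/6347823255))*(-1)/82640 = 2 - (-653/80 + 65734600964/6347823255)*(-1)/82640 = 2 - 222727898321*(-1)/(101565172080*82640) = 2 - 1*(-222727898321/8393345820691200) = 2 + 222727898321/8393345820691200 = 16786914369280721/8393345820691200 ≈ 2.0000)
-c = -1*16786914369280721/8393345820691200 = -16786914369280721/8393345820691200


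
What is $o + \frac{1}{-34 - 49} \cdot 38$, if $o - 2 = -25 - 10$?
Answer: $- \frac{2777}{83} \approx -33.458$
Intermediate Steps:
$o = -33$ ($o = 2 - 35 = -33$)
$o + \frac{1}{-34 - 49} \cdot 38 = -33 + \frac{1}{-34 - 49} \cdot 38 = -33 + \frac{1}{-83} \cdot 38 = -33 - \frac{38}{83} = - \frac{2777}{83}$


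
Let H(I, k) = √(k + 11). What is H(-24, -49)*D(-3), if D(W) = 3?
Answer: 3*I*√38 ≈ 18.493*I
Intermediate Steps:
H(I, k) = √(11 + k)
H(-24, -49)*D(-3) = √(11 - 49)*3 = √(-38)*3 = (I*√38)*3 = 3*I*√38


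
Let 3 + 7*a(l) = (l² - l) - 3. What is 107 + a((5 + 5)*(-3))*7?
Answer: 1031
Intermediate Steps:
a(l) = -6/7 - l/7 + l²/7 (a(l) = -3/7 + ((l² - l) - 3)/7 = -3/7 + (-3 + l² - l)/7 = -3/7 + (-3/7 - l/7 + l²/7) = -6/7 - l/7 + l²/7)
107 + a((5 + 5)*(-3))*7 = 107 + (-6/7 - (5 + 5)*(-3)/7 + ((5 + 5)*(-3))²/7)*7 = 107 + (-6/7 - 10*(-3)/7 + (10*(-3))²/7)*7 = 107 + (-6/7 - ⅐*(-30) + (⅐)*(-30)²)*7 = 107 + (-6/7 + 30/7 + (⅐)*900)*7 = 107 + (-6/7 + 30/7 + 900/7)*7 = 107 + 132*7 = 107 + 924 = 1031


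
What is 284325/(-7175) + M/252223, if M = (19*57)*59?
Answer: -2850193740/72388001 ≈ -39.374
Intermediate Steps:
M = 63897 (M = 1083*59 = 63897)
284325/(-7175) + M/252223 = 284325/(-7175) + 63897/252223 = 284325*(-1/7175) + 63897*(1/252223) = -11373/287 + 63897/252223 = -2850193740/72388001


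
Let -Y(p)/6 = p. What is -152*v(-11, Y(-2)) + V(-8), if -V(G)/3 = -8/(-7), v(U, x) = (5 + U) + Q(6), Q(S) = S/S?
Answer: 5296/7 ≈ 756.57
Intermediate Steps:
Q(S) = 1
Y(p) = -6*p
v(U, x) = 6 + U (v(U, x) = (5 + U) + 1 = 6 + U)
V(G) = -24/7 (V(G) = -(-24)/(-7) = -(-24)*(-1)/7 = -3*8/7 = -24/7)
-152*v(-11, Y(-2)) + V(-8) = -152*(6 - 11) - 24/7 = -152*(-5) - 24/7 = 760 - 24/7 = 5296/7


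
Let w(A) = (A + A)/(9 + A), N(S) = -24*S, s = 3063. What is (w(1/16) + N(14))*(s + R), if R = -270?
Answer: -136069374/145 ≈ -9.3841e+5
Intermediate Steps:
w(A) = 2*A/(9 + A) (w(A) = (2*A)/(9 + A) = 2*A/(9 + A))
(w(1/16) + N(14))*(s + R) = (2/(16*(9 + 1/16)) - 24*14)*(3063 - 270) = (2*(1/16)/(9 + 1/16) - 336)*2793 = (2*(1/16)/(145/16) - 336)*2793 = (2*(1/16)*(16/145) - 336)*2793 = (2/145 - 336)*2793 = -48718/145*2793 = -136069374/145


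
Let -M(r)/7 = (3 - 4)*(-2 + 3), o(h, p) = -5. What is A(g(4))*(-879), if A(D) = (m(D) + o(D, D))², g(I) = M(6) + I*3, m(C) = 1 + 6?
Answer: -3516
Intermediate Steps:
m(C) = 7
M(r) = 7 (M(r) = -7*(3 - 4)*(-2 + 3) = -(-7) = -7*(-1) = 7)
g(I) = 7 + 3*I (g(I) = 7 + I*3 = 7 + 3*I)
A(D) = 4 (A(D) = (7 - 5)² = 2² = 4)
A(g(4))*(-879) = 4*(-879) = -3516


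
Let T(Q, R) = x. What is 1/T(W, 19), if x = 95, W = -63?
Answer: 1/95 ≈ 0.010526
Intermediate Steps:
T(Q, R) = 95
1/T(W, 19) = 1/95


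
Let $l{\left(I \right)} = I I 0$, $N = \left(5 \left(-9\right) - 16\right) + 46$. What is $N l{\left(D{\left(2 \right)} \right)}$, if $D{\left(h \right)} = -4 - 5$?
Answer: $0$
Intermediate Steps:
$D{\left(h \right)} = -9$
$N = -15$ ($N = \left(-45 - 16\right) + 46 = -61 + 46 = -15$)
$l{\left(I \right)} = 0$ ($l{\left(I \right)} = I^{2} \cdot 0 = 0$)
$N l{\left(D{\left(2 \right)} \right)} = \left(-15\right) 0 = 0$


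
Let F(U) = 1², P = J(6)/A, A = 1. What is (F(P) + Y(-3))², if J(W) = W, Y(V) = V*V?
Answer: 100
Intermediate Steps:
Y(V) = V²
P = 6 (P = 6/1 = 6*1 = 6)
F(U) = 1
(F(P) + Y(-3))² = (1 + (-3)²)² = (1 + 9)² = 10² = 100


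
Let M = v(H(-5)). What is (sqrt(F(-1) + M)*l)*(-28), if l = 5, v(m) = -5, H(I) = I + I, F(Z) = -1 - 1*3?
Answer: -420*I ≈ -420.0*I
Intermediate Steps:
F(Z) = -4 (F(Z) = -1 - 3 = -4)
H(I) = 2*I
M = -5
(sqrt(F(-1) + M)*l)*(-28) = (sqrt(-4 - 5)*5)*(-28) = (sqrt(-9)*5)*(-28) = ((3*I)*5)*(-28) = (15*I)*(-28) = -420*I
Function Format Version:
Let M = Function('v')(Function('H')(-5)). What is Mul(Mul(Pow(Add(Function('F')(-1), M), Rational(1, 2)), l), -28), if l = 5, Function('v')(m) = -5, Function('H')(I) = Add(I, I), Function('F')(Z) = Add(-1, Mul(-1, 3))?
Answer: Mul(-420, I) ≈ Mul(-420.00, I)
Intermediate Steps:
Function('F')(Z) = -4 (Function('F')(Z) = Add(-1, -3) = -4)
Function('H')(I) = Mul(2, I)
M = -5
Mul(Mul(Pow(Add(Function('F')(-1), M), Rational(1, 2)), l), -28) = Mul(Mul(Pow(Add(-4, -5), Rational(1, 2)), 5), -28) = Mul(Mul(Pow(-9, Rational(1, 2)), 5), -28) = Mul(Mul(Mul(3, I), 5), -28) = Mul(Mul(15, I), -28) = Mul(-420, I)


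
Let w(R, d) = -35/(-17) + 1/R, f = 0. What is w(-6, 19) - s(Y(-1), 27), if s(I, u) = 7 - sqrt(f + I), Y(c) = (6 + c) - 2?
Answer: -521/102 + sqrt(3) ≈ -3.3758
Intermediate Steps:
w(R, d) = 35/17 + 1/R (w(R, d) = -35*(-1/17) + 1/R = 35/17 + 1/R)
Y(c) = 4 + c
s(I, u) = 7 - sqrt(I) (s(I, u) = 7 - sqrt(0 + I) = 7 - sqrt(I))
w(-6, 19) - s(Y(-1), 27) = (35/17 + 1/(-6)) - (7 - sqrt(4 - 1)) = (35/17 - 1/6) - (7 - sqrt(3)) = 193/102 + (-7 + sqrt(3)) = -521/102 + sqrt(3)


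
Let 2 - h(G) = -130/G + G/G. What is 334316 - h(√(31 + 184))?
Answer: 334315 - 26*√215/43 ≈ 3.3431e+5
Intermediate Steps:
h(G) = 1 + 130/G (h(G) = 2 - (-130/G + G/G) = 2 - (-130/G + 1) = 2 - (1 - 130/G) = 2 + (-1 + 130/G) = 1 + 130/G)
334316 - h(√(31 + 184)) = 334316 - (130 + √(31 + 184))/(√(31 + 184)) = 334316 - (130 + √215)/(√215) = 334316 - √215/215*(130 + √215) = 334316 - √215*(130 + √215)/215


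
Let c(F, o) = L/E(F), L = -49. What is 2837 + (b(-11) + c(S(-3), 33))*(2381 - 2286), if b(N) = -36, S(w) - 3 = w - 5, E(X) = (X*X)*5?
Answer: -15506/25 ≈ -620.24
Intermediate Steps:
E(X) = 5*X² (E(X) = X²*5 = 5*X²)
S(w) = -2 + w (S(w) = 3 + (w - 5) = 3 + (-5 + w) = -2 + w)
c(F, o) = -49/(5*F²) (c(F, o) = -49*1/(5*F²) = -49/(5*F²))
2837 + (b(-11) + c(S(-3), 33))*(2381 - 2286) = 2837 + (-36 - 49/(5*(-2 - 3)²))*(2381 - 2286) = 2837 + (-36 - 49/5/(-5)²)*95 = 2837 + (-36 - 49/5*1/25)*95 = 2837 + (-36 - 49/125)*95 = 2837 - 4549/125*95 = 2837 - 86431/25 = -15506/25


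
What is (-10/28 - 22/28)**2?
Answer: 64/49 ≈ 1.3061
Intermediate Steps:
(-10/28 - 22/28)**2 = (-10*1/28 - 22*1/28)**2 = (-5/14 - 11/14)**2 = (-8/7)**2 = 64/49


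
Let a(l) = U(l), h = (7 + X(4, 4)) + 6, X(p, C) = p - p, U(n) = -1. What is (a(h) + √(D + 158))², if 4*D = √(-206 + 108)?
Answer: (2 - √(632 + 7*I*√2))²/4 ≈ 133.86 + 2.278*I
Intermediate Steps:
D = 7*I*√2/4 (D = √(-206 + 108)/4 = √(-98)/4 = (7*I*√2)/4 = 7*I*√2/4 ≈ 2.4749*I)
X(p, C) = 0
h = 13 (h = (7 + 0) + 6 = 7 + 6 = 13)
a(l) = -1
(a(h) + √(D + 158))² = (-1 + √(7*I*√2/4 + 158))² = (-1 + √(158 + 7*I*√2/4))²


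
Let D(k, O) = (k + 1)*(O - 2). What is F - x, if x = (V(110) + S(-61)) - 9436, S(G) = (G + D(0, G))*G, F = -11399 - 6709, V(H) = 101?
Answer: -16337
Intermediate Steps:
D(k, O) = (1 + k)*(-2 + O)
F = -18108
S(G) = G*(-2 + 2*G) (S(G) = (G + (-2 + G - 2*0 + G*0))*G = (G + (-2 + G + 0 + 0))*G = (G + (-2 + G))*G = (-2 + 2*G)*G = G*(-2 + 2*G))
x = -1771 (x = (101 + 2*(-61)*(-1 - 61)) - 9436 = (101 + 2*(-61)*(-62)) - 9436 = (101 + 7564) - 9436 = 7665 - 9436 = -1771)
F - x = -18108 - 1*(-1771) = -18108 + 1771 = -16337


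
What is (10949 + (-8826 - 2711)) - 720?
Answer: -1308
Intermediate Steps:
(10949 + (-8826 - 2711)) - 720 = (10949 - 11537) - 720 = -588 - 720 = -1308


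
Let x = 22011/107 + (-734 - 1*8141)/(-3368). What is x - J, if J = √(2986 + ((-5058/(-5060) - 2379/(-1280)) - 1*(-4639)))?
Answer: 75082673/360376 - √3124810082735/20240 ≈ 121.01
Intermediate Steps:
x = 75082673/360376 (x = 22011*(1/107) + (-734 - 8141)*(-1/3368) = 22011/107 - 8875*(-1/3368) = 22011/107 + 8875/3368 = 75082673/360376 ≈ 208.35)
J = √3124810082735/20240 (J = √(2986 + ((-5058*(-1/5060) - 2379*(-1/1280)) + 4639)) = √(2986 + ((2529/2530 + 2379/1280) + 4639)) = √(2986 + (925599/323840 + 4639)) = √(2986 + 1503219359/323840) = √(2470205599/323840) = √3124810082735/20240 ≈ 87.338)
x - J = 75082673/360376 - √3124810082735/20240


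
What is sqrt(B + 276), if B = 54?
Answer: sqrt(330) ≈ 18.166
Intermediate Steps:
sqrt(B + 276) = sqrt(54 + 276) = sqrt(330)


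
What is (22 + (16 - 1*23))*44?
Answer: 660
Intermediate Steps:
(22 + (16 - 1*23))*44 = (22 + (16 - 23))*44 = (22 - 7)*44 = 15*44 = 660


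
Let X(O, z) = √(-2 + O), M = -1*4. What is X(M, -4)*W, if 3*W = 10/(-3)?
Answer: -10*I*√6/9 ≈ -2.7217*I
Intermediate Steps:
W = -10/9 (W = (10/(-3))/3 = (10*(-⅓))/3 = (⅓)*(-10/3) = -10/9 ≈ -1.1111)
M = -4
X(M, -4)*W = √(-2 - 4)*(-10/9) = √(-6)*(-10/9) = (I*√6)*(-10/9) = -10*I*√6/9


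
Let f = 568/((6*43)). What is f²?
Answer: 80656/16641 ≈ 4.8468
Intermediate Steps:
f = 284/129 (f = 568/258 = 568*(1/258) = 284/129 ≈ 2.2015)
f² = (284/129)² = 80656/16641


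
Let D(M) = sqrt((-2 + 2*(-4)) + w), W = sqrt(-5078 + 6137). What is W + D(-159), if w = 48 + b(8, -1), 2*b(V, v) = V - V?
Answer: sqrt(38) + sqrt(1059) ≈ 38.707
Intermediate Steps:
W = sqrt(1059) ≈ 32.542
b(V, v) = 0 (b(V, v) = (V - V)/2 = (1/2)*0 = 0)
w = 48 (w = 48 + 0 = 48)
D(M) = sqrt(38) (D(M) = sqrt((-2 + 2*(-4)) + 48) = sqrt((-2 - 8) + 48) = sqrt(-10 + 48) = sqrt(38))
W + D(-159) = sqrt(1059) + sqrt(38) = sqrt(38) + sqrt(1059)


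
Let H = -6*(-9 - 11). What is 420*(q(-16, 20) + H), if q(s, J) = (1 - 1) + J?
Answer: 58800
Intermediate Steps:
H = 120 (H = -6*(-20) = 120)
q(s, J) = J (q(s, J) = 0 + J = J)
420*(q(-16, 20) + H) = 420*(20 + 120) = 420*140 = 58800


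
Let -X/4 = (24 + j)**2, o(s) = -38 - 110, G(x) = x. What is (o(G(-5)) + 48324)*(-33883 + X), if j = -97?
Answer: -2659267024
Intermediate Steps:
o(s) = -148
X = -21316 (X = -4*(24 - 97)**2 = -4*(-73)**2 = -4*5329 = -21316)
(o(G(-5)) + 48324)*(-33883 + X) = (-148 + 48324)*(-33883 - 21316) = 48176*(-55199) = -2659267024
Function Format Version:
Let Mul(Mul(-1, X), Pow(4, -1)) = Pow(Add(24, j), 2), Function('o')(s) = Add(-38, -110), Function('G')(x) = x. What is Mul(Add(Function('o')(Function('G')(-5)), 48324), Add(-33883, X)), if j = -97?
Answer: -2659267024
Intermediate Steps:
Function('o')(s) = -148
X = -21316 (X = Mul(-4, Pow(Add(24, -97), 2)) = Mul(-4, Pow(-73, 2)) = Mul(-4, 5329) = -21316)
Mul(Add(Function('o')(Function('G')(-5)), 48324), Add(-33883, X)) = Mul(Add(-148, 48324), Add(-33883, -21316)) = Mul(48176, -55199) = -2659267024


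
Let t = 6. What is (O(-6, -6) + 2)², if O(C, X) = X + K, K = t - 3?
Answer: 1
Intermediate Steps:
K = 3 (K = 6 - 3 = 3)
O(C, X) = 3 + X (O(C, X) = X + 3 = 3 + X)
(O(-6, -6) + 2)² = ((3 - 6) + 2)² = (-3 + 2)² = (-1)² = 1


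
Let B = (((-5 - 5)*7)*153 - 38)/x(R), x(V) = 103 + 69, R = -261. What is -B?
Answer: 2687/43 ≈ 62.488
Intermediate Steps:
x(V) = 172
B = -2687/43 (B = (((-5 - 5)*7)*153 - 38)/172 = (-10*7*153 - 38)*(1/172) = (-70*153 - 38)*(1/172) = (-10710 - 38)*(1/172) = -10748*1/172 = -2687/43 ≈ -62.488)
-B = -1*(-2687/43) = 2687/43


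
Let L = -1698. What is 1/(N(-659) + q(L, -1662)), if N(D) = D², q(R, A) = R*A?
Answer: 1/3256357 ≈ 3.0709e-7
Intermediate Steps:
q(R, A) = A*R
1/(N(-659) + q(L, -1662)) = 1/((-659)² - 1662*(-1698)) = 1/(434281 + 2822076) = 1/3256357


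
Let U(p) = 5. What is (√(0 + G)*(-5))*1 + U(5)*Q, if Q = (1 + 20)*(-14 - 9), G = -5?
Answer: -2415 - 5*I*√5 ≈ -2415.0 - 11.18*I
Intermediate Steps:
Q = -483 (Q = 21*(-23) = -483)
(√(0 + G)*(-5))*1 + U(5)*Q = (√(0 - 5)*(-5))*1 + 5*(-483) = (√(-5)*(-5))*1 - 2415 = ((I*√5)*(-5))*1 - 2415 = -5*I*√5*1 - 2415 = -5*I*√5 - 2415 = -2415 - 5*I*√5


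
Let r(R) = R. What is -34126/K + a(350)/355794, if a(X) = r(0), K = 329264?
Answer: -17063/164632 ≈ -0.10364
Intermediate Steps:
a(X) = 0
-34126/K + a(350)/355794 = -34126/329264 + 0/355794 = -34126*1/329264 + 0*(1/355794) = -17063/164632 + 0 = -17063/164632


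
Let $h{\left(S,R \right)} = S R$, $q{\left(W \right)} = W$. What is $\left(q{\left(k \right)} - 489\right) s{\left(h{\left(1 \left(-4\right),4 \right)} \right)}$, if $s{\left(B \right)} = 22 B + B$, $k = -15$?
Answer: $185472$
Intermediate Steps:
$h{\left(S,R \right)} = R S$
$s{\left(B \right)} = 23 B$
$\left(q{\left(k \right)} - 489\right) s{\left(h{\left(1 \left(-4\right),4 \right)} \right)} = \left(-15 - 489\right) 23 \cdot 4 \cdot 1 \left(-4\right) = - 504 \cdot 23 \cdot 4 \left(-4\right) = - 504 \cdot 23 \left(-16\right) = \left(-504\right) \left(-368\right) = 185472$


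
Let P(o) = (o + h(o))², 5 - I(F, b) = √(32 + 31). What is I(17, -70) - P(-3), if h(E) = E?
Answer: -31 - 3*√7 ≈ -38.937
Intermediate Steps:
I(F, b) = 5 - 3*√7 (I(F, b) = 5 - √(32 + 31) = 5 - √63 = 5 - 3*√7)
P(o) = 4*o² (P(o) = (o + o)² = (2*o)² = 4*o²)
I(17, -70) - P(-3) = (5 - 3*√7) - 4*(-3)² = (5 - 3*√7) - 4*9 = (5 - 3*√7) - 1*36 = (5 - 3*√7) - 36 = -31 - 3*√7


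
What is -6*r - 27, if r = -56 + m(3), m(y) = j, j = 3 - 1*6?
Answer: 327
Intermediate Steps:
j = -3 (j = 3 - 6 = -3)
m(y) = -3
r = -59 (r = -56 - 3 = -59)
-6*r - 27 = -6*(-59) - 27 = 354 - 27 = 327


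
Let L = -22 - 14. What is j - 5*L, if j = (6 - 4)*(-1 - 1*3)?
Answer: 172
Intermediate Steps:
j = -8 (j = 2*(-1 - 3) = 2*(-4) = -8)
L = -36
j - 5*L = -8 - 5*(-36) = -8 + 180 = 172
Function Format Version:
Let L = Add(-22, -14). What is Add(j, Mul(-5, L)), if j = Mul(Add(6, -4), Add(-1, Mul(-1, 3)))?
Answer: 172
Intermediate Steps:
j = -8 (j = Mul(2, Add(-1, -3)) = Mul(2, -4) = -8)
L = -36
Add(j, Mul(-5, L)) = Add(-8, Mul(-5, -36)) = Add(-8, 180) = 172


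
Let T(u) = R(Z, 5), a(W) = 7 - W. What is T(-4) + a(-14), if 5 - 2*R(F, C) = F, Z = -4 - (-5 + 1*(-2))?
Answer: 22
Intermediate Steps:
Z = 3 (Z = -4 - (-5 - 2) = -4 - 1*(-7) = -4 + 7 = 3)
R(F, C) = 5/2 - F/2
T(u) = 1 (T(u) = 5/2 - ½*3 = 5/2 - 3/2 = 1)
T(-4) + a(-14) = 1 + (7 - 1*(-14)) = 1 + (7 + 14) = 1 + 21 = 22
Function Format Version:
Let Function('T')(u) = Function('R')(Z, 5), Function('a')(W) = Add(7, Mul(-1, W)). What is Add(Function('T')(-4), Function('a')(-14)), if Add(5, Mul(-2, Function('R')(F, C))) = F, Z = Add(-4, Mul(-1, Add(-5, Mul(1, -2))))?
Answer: 22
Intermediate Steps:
Z = 3 (Z = Add(-4, Mul(-1, Add(-5, -2))) = Add(-4, Mul(-1, -7)) = Add(-4, 7) = 3)
Function('R')(F, C) = Add(Rational(5, 2), Mul(Rational(-1, 2), F))
Function('T')(u) = 1 (Function('T')(u) = Add(Rational(5, 2), Mul(Rational(-1, 2), 3)) = Add(Rational(5, 2), Rational(-3, 2)) = 1)
Add(Function('T')(-4), Function('a')(-14)) = Add(1, Add(7, Mul(-1, -14))) = Add(1, Add(7, 14)) = Add(1, 21) = 22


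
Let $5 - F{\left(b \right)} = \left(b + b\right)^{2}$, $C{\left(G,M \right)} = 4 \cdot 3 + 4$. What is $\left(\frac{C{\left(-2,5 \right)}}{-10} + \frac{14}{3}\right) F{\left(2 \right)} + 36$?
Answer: $\frac{34}{15} \approx 2.2667$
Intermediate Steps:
$C{\left(G,M \right)} = 16$ ($C{\left(G,M \right)} = 12 + 4 = 16$)
$F{\left(b \right)} = 5 - 4 b^{2}$ ($F{\left(b \right)} = 5 - \left(b + b\right)^{2} = 5 - \left(2 b\right)^{2} = 5 - 4 b^{2}$)
$\left(\frac{C{\left(-2,5 \right)}}{-10} + \frac{14}{3}\right) F{\left(2 \right)} + 36 = \left(\frac{16}{-10} + \frac{14}{3}\right) \left(5 - 4 \cdot 2^{2}\right) + 36 = \left(16 \left(- \frac{1}{10}\right) + 14 \cdot \frac{1}{3}\right) \left(5 - 16\right) + 36 = \left(- \frac{8}{5} + \frac{14}{3}\right) \left(5 - 16\right) + 36 = \frac{46}{15} \left(-11\right) + 36 = - \frac{506}{15} + 36 = \frac{34}{15}$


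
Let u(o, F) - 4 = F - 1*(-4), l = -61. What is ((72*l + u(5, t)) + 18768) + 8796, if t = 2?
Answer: 23182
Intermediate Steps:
u(o, F) = 8 + F (u(o, F) = 4 + (F - 1*(-4)) = 4 + (F + 4) = 4 + (4 + F) = 8 + F)
((72*l + u(5, t)) + 18768) + 8796 = ((72*(-61) + (8 + 2)) + 18768) + 8796 = ((-4392 + 10) + 18768) + 8796 = (-4382 + 18768) + 8796 = 14386 + 8796 = 23182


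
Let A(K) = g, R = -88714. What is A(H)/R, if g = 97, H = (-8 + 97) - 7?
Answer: -97/88714 ≈ -0.0010934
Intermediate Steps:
H = 82 (H = 89 - 7 = 82)
A(K) = 97
A(H)/R = 97/(-88714) = 97*(-1/88714) = -97/88714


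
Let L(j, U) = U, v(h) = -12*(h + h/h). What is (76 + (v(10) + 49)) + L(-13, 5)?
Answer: -2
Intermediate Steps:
v(h) = -12 - 12*h (v(h) = -12*(h + 1) = -12*(1 + h) = -12 - 12*h)
(76 + (v(10) + 49)) + L(-13, 5) = (76 + ((-12 - 12*10) + 49)) + 5 = (76 + ((-12 - 120) + 49)) + 5 = (76 + (-132 + 49)) + 5 = (76 - 83) + 5 = -7 + 5 = -2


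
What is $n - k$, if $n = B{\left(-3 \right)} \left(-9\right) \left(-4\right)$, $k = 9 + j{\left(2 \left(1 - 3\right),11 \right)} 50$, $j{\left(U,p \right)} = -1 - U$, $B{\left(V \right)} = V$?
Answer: $-267$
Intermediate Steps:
$k = 159$ ($k = 9 + \left(-1 - 2 \left(1 - 3\right)\right) 50 = 9 + \left(-1 - 2 \left(-2\right)\right) 50 = 9 + \left(-1 - -4\right) 50 = 9 + \left(-1 + 4\right) 50 = 9 + 3 \cdot 50 = 9 + 150 = 159$)
$n = -108$ ($n = \left(-3\right) \left(-9\right) \left(-4\right) = 27 \left(-4\right) = -108$)
$n - k = -108 - 159 = -267$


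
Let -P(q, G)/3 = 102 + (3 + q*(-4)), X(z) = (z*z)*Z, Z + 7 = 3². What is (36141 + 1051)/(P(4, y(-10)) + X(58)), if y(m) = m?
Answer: 37192/6461 ≈ 5.7564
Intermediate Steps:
Z = 2 (Z = -7 + 3² = -7 + 9 = 2)
X(z) = 2*z² (X(z) = (z*z)*2 = z²*2 = 2*z²)
P(q, G) = -315 + 12*q (P(q, G) = -3*(102 + (3 + q*(-4))) = -3*(102 + (3 - 4*q)) = -3*(105 - 4*q) = -315 + 12*q)
(36141 + 1051)/(P(4, y(-10)) + X(58)) = (36141 + 1051)/((-315 + 12*4) + 2*58²) = 37192/((-315 + 48) + 2*3364) = 37192/(-267 + 6728) = 37192/6461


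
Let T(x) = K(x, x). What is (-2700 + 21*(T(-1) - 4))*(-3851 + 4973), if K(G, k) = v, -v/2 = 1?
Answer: -3170772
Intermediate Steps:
v = -2 (v = -2*1 = -2)
K(G, k) = -2
T(x) = -2
(-2700 + 21*(T(-1) - 4))*(-3851 + 4973) = (-2700 + 21*(-2 - 4))*(-3851 + 4973) = (-2700 + 21*(-6))*1122 = (-2700 - 126)*1122 = -2826*1122 = -3170772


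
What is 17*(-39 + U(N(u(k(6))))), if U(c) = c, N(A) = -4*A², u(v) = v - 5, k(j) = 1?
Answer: -1751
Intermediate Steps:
u(v) = -5 + v
17*(-39 + U(N(u(k(6))))) = 17*(-39 - 4*(-5 + 1)²) = 17*(-39 - 4*(-4)²) = 17*(-39 - 4*16) = 17*(-39 - 64) = 17*(-103) = -1751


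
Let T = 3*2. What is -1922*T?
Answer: -11532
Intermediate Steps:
T = 6
-1922*T = -1922*6 = -11532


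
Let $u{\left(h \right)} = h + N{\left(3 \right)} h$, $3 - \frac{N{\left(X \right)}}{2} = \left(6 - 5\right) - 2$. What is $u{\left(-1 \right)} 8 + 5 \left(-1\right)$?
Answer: $-77$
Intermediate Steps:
$N{\left(X \right)} = 8$ ($N{\left(X \right)} = 6 - 2 \left(\left(6 - 5\right) - 2\right) = 6 - 2 \left(1 - 2\right) = 6 - -2 = 6 + 2 = 8$)
$u{\left(h \right)} = 9 h$ ($u{\left(h \right)} = h + 8 h = 9 h$)
$u{\left(-1 \right)} 8 + 5 \left(-1\right) = 9 \left(-1\right) 8 + 5 \left(-1\right) = \left(-9\right) 8 - 5 = -72 - 5 = -77$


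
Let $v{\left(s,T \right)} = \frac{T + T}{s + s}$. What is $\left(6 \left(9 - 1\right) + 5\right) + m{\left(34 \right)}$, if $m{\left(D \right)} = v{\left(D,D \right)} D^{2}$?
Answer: $1209$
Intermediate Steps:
$v{\left(s,T \right)} = \frac{T}{s}$ ($v{\left(s,T \right)} = \frac{2 T}{2 s} = 2 T \frac{1}{2 s} = \frac{T}{s}$)
$m{\left(D \right)} = D^{2}$ ($m{\left(D \right)} = \frac{D}{D} D^{2} = 1 D^{2} = D^{2}$)
$\left(6 \left(9 - 1\right) + 5\right) + m{\left(34 \right)} = \left(6 \left(9 - 1\right) + 5\right) + 34^{2} = \left(6 \left(9 - 1\right) + 5\right) + 1156 = \left(6 \cdot 8 + 5\right) + 1156 = \left(48 + 5\right) + 1156 = 53 + 1156 = 1209$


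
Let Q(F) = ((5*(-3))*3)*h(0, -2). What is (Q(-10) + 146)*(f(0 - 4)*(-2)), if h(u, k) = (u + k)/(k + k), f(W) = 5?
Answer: -1235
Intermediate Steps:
h(u, k) = (k + u)/(2*k) (h(u, k) = (k + u)/((2*k)) = (k + u)*(1/(2*k)) = (k + u)/(2*k))
Q(F) = -45/2 (Q(F) = ((5*(-3))*3)*((½)*(-2 + 0)/(-2)) = (-15*3)*((½)*(-½)*(-2)) = -45*½ = -45/2)
(Q(-10) + 146)*(f(0 - 4)*(-2)) = (-45/2 + 146)*(5*(-2)) = (247/2)*(-10) = -1235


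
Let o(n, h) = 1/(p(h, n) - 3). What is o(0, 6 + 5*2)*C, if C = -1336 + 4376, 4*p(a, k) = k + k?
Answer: -3040/3 ≈ -1013.3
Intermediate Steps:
p(a, k) = k/2 (p(a, k) = (k + k)/4 = (2*k)/4 = k/2)
C = 3040
o(n, h) = 1/(-3 + n/2) (o(n, h) = 1/(n/2 - 3) = 1/(-3 + n/2))
o(0, 6 + 5*2)*C = (2/(-6 + 0))*3040 = (2/(-6))*3040 = (2*(-⅙))*3040 = -⅓*3040 = -3040/3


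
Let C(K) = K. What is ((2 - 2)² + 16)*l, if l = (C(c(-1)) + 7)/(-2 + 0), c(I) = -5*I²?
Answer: -16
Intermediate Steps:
l = -1 (l = (-5*(-1)² + 7)/(-2 + 0) = (-5*1 + 7)/(-2) = (-5 + 7)*(-½) = 2*(-½) = -1)
((2 - 2)² + 16)*l = ((2 - 2)² + 16)*(-1) = (0² + 16)*(-1) = (0 + 16)*(-1) = 16*(-1) = -16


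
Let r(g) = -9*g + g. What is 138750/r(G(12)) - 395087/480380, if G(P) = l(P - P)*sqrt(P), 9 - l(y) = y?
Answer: -395087/480380 - 23125*sqrt(3)/72 ≈ -557.12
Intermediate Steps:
l(y) = 9 - y
G(P) = 9*sqrt(P) (G(P) = (9 - (P - P))*sqrt(P) = (9 - 1*0)*sqrt(P) = (9 + 0)*sqrt(P) = 9*sqrt(P))
r(g) = -8*g
138750/r(G(12)) - 395087/480380 = 138750/((-72*sqrt(12))) - 395087/480380 = 138750/((-72*2*sqrt(3))) - 395087*1/480380 = 138750/((-144*sqrt(3))) - 395087/480380 = 138750*(-sqrt(3)/432) - 395087/480380 = -23125*sqrt(3)/72 - 395087/480380 = -395087/480380 - 23125*sqrt(3)/72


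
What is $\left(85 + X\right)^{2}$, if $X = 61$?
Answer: $21316$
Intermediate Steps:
$\left(85 + X\right)^{2} = \left(85 + 61\right)^{2} = 146^{2} = 21316$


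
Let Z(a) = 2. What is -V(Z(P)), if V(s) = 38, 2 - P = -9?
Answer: -38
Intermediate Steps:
P = 11 (P = 2 - 1*(-9) = 2 + 9 = 11)
-V(Z(P)) = -1*38 = -38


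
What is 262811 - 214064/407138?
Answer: 53500065427/203569 ≈ 2.6281e+5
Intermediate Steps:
262811 - 214064/407138 = 262811 - 1*107032/203569 = 262811 - 107032/203569 = 53500065427/203569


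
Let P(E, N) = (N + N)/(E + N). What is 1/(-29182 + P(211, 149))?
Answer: -180/5252611 ≈ -3.4269e-5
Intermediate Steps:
P(E, N) = 2*N/(E + N) (P(E, N) = (2*N)/(E + N) = 2*N/(E + N))
1/(-29182 + P(211, 149)) = 1/(-29182 + 2*149/(211 + 149)) = 1/(-29182 + 2*149/360) = 1/(-29182 + 2*149*(1/360)) = 1/(-29182 + 149/180) = 1/(-5252611/180) = -180/5252611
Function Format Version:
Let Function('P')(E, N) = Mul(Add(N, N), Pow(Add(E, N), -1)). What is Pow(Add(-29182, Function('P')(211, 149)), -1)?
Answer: Rational(-180, 5252611) ≈ -3.4269e-5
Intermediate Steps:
Function('P')(E, N) = Mul(2, N, Pow(Add(E, N), -1)) (Function('P')(E, N) = Mul(Mul(2, N), Pow(Add(E, N), -1)) = Mul(2, N, Pow(Add(E, N), -1)))
Pow(Add(-29182, Function('P')(211, 149)), -1) = Pow(Add(-29182, Mul(2, 149, Pow(Add(211, 149), -1))), -1) = Pow(Add(-29182, Mul(2, 149, Pow(360, -1))), -1) = Pow(Add(-29182, Mul(2, 149, Rational(1, 360))), -1) = Pow(Add(-29182, Rational(149, 180)), -1) = Pow(Rational(-5252611, 180), -1) = Rational(-180, 5252611)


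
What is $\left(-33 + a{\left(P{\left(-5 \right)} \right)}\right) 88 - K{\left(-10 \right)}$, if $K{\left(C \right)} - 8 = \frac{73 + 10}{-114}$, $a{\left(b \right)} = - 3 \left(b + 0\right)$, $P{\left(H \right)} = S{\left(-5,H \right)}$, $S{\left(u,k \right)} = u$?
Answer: $- \frac{181405}{114} \approx -1591.3$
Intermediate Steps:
$P{\left(H \right)} = -5$
$a{\left(b \right)} = - 3 b$
$K{\left(C \right)} = \frac{829}{114}$ ($K{\left(C \right)} = 8 + \frac{73 + 10}{-114} = 8 + 83 \left(- \frac{1}{114}\right) = 8 - \frac{83}{114} = \frac{829}{114}$)
$\left(-33 + a{\left(P{\left(-5 \right)} \right)}\right) 88 - K{\left(-10 \right)} = \left(-33 - -15\right) 88 - \frac{829}{114} = \left(-33 + 15\right) 88 - \frac{829}{114} = \left(-18\right) 88 - \frac{829}{114} = -1584 - \frac{829}{114} = - \frac{181405}{114}$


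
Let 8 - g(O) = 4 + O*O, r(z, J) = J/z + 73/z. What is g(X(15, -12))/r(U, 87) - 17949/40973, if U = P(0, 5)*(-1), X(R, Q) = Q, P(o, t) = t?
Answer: 1290463/327784 ≈ 3.9369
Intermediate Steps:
U = -5 (U = 5*(-1) = -5)
r(z, J) = 73/z + J/z
g(O) = 4 - O**2 (g(O) = 8 - (4 + O*O) = 8 - (4 + O**2) = 8 + (-4 - O**2) = 4 - O**2)
g(X(15, -12))/r(U, 87) - 17949/40973 = (4 - 1*(-12)**2)/(((73 + 87)/(-5))) - 17949/40973 = (4 - 1*144)/((-1/5*160)) - 17949*1/40973 = (4 - 144)/(-32) - 17949/40973 = -140*(-1/32) - 17949/40973 = 35/8 - 17949/40973 = 1290463/327784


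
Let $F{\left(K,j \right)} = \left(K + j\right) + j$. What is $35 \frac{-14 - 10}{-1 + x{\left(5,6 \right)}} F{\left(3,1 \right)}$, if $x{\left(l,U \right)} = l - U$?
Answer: $2100$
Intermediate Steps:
$F{\left(K,j \right)} = K + 2 j$
$35 \frac{-14 - 10}{-1 + x{\left(5,6 \right)}} F{\left(3,1 \right)} = 35 \frac{-14 - 10}{-1 + \left(5 - 6\right)} \left(3 + 2 \cdot 1\right) = 35 \left(- \frac{24}{-1 + \left(5 - 6\right)}\right) \left(3 + 2\right) = 35 \left(- \frac{24}{-1 - 1}\right) 5 = 35 \left(- \frac{24}{-2}\right) 5 = 35 \left(\left(-24\right) \left(- \frac{1}{2}\right)\right) 5 = 35 \cdot 12 \cdot 5 = 420 \cdot 5 = 2100$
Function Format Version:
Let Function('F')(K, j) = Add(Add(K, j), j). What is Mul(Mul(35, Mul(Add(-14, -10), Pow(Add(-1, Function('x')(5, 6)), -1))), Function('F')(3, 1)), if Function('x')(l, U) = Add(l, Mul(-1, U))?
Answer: 2100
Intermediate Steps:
Function('F')(K, j) = Add(K, Mul(2, j))
Mul(Mul(35, Mul(Add(-14, -10), Pow(Add(-1, Function('x')(5, 6)), -1))), Function('F')(3, 1)) = Mul(Mul(35, Mul(Add(-14, -10), Pow(Add(-1, Add(5, Mul(-1, 6))), -1))), Add(3, Mul(2, 1))) = Mul(Mul(35, Mul(-24, Pow(Add(-1, Add(5, -6)), -1))), Add(3, 2)) = Mul(Mul(35, Mul(-24, Pow(Add(-1, -1), -1))), 5) = Mul(Mul(35, Mul(-24, Pow(-2, -1))), 5) = Mul(Mul(35, Mul(-24, Rational(-1, 2))), 5) = Mul(Mul(35, 12), 5) = Mul(420, 5) = 2100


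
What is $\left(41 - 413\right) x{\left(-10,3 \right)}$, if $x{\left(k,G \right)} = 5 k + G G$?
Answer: $15252$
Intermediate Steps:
$x{\left(k,G \right)} = G^{2} + 5 k$ ($x{\left(k,G \right)} = 5 k + G^{2} = G^{2} + 5 k$)
$\left(41 - 413\right) x{\left(-10,3 \right)} = \left(41 - 413\right) \left(3^{2} + 5 \left(-10\right)\right) = - 372 \left(9 - 50\right) = \left(-372\right) \left(-41\right) = 15252$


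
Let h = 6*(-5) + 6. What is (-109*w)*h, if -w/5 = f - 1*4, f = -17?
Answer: 274680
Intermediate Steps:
h = -24 (h = -30 + 6 = -24)
w = 105 (w = -5*(-17 - 1*4) = -5*(-17 - 4) = -5*(-21) = 105)
(-109*w)*h = -109*105*(-24) = -11445*(-24) = 274680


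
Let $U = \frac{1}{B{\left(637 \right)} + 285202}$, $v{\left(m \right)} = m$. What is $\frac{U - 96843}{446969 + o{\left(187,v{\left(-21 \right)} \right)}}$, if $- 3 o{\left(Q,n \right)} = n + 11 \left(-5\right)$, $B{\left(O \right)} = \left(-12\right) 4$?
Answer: $- \frac{82845506463}{382386666382} \approx -0.21665$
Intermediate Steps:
$B{\left(O \right)} = -48$
$o{\left(Q,n \right)} = \frac{55}{3} - \frac{n}{3}$ ($o{\left(Q,n \right)} = - \frac{n + 11 \left(-5\right)}{3} = - \frac{n - 55}{3} = - \frac{-55 + n}{3} = \frac{55}{3} - \frac{n}{3}$)
$U = \frac{1}{285154}$ ($U = \frac{1}{-48 + 285202} = \frac{1}{285154} \approx 3.5069 \cdot 10^{-6}$)
$\frac{U - 96843}{446969 + o{\left(187,v{\left(-21 \right)} \right)}} = \frac{\frac{1}{285154} - 96843}{446969 + \left(\frac{55}{3} - -7\right)} = - \frac{27615168821}{285154 \left(446969 + \left(\frac{55}{3} + 7\right)\right)} = - \frac{27615168821}{285154 \left(446969 + \frac{76}{3}\right)} = - \frac{27615168821}{285154 \cdot \frac{1340983}{3}} = \left(- \frac{27615168821}{285154}\right) \frac{3}{1340983} = - \frac{82845506463}{382386666382}$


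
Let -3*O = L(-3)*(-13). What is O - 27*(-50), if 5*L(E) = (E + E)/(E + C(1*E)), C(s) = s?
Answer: 20263/15 ≈ 1350.9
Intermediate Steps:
L(E) = ⅕ (L(E) = ((E + E)/(E + 1*E))/5 = ((2*E)/(E + E))/5 = ((2*E)/((2*E)))/5 = ((2*E)*(1/(2*E)))/5 = (⅕)*1 = ⅕)
O = 13/15 (O = -(-13)/15 = -⅓*(-13/5) = 13/15 ≈ 0.86667)
O - 27*(-50) = 13/15 - 27*(-50) = 13/15 + 1350 = 20263/15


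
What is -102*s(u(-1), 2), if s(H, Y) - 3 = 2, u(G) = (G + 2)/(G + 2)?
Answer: -510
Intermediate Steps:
u(G) = 1 (u(G) = (2 + G)/(2 + G) = 1)
s(H, Y) = 5 (s(H, Y) = 3 + 2 = 5)
-102*s(u(-1), 2) = -102*5 = -510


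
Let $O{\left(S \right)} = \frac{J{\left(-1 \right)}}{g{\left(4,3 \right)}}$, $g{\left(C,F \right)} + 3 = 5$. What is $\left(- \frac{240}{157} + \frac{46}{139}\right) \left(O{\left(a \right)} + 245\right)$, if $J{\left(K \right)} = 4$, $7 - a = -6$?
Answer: $- \frac{6456086}{21823} \approx -295.84$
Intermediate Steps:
$a = 13$ ($a = 7 - -6 = 7 + 6 = 13$)
$g{\left(C,F \right)} = 2$ ($g{\left(C,F \right)} = -3 + 5 = 2$)
$O{\left(S \right)} = 2$ ($O{\left(S \right)} = \frac{4}{2} = 4 \cdot \frac{1}{2} = 2$)
$\left(- \frac{240}{157} + \frac{46}{139}\right) \left(O{\left(a \right)} + 245\right) = \left(- \frac{240}{157} + \frac{46}{139}\right) \left(2 + 245\right) = \left(\left(-240\right) \frac{1}{157} + 46 \cdot \frac{1}{139}\right) 247 = \left(- \frac{240}{157} + \frac{46}{139}\right) 247 = \left(- \frac{26138}{21823}\right) 247 = - \frac{6456086}{21823}$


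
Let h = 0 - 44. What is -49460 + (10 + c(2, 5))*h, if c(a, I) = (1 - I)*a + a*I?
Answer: -49988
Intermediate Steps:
c(a, I) = I*a + a*(1 - I) (c(a, I) = a*(1 - I) + I*a = I*a + a*(1 - I))
h = -44
-49460 + (10 + c(2, 5))*h = -49460 + (10 + 2)*(-44) = -49460 + 12*(-44) = -49460 - 528 = -49988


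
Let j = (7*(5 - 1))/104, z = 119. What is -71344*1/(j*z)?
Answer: -37856/17 ≈ -2226.8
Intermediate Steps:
j = 7/26 (j = (7*4)*(1/104) = 28*(1/104) = 7/26 ≈ 0.26923)
-71344*1/(j*z) = -71344/((7/26)*119) = -71344/833/26 = -71344*26/833 = -37856/17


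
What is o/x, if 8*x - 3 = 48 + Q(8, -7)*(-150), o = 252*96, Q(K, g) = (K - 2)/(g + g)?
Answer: 451584/269 ≈ 1678.8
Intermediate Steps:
Q(K, g) = (-2 + K)/(2*g) (Q(K, g) = (-2 + K)/((2*g)) = (-2 + K)*(1/(2*g)) = (-2 + K)/(2*g))
o = 24192
x = 807/56 (x = 3/8 + (48 + ((½)*(-2 + 8)/(-7))*(-150))/8 = 3/8 + (48 + ((½)*(-⅐)*6)*(-150))/8 = 3/8 + (48 - 3/7*(-150))/8 = 3/8 + (48 + 450/7)/8 = 3/8 + (⅛)*(786/7) = 3/8 + 393/28 = 807/56 ≈ 14.411)
o/x = 24192/(807/56) = 24192*(56/807) = 451584/269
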